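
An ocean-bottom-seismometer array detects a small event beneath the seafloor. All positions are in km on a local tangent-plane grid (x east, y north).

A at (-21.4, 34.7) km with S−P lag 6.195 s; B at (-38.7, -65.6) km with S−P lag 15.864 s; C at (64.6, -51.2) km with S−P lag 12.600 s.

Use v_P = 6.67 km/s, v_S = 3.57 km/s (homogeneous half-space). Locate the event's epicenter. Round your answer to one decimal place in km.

Distance from S−P lag: d = Δt · v_P v_S / (v_P − v_S) = Δt · (6.67·3.57)/(6.67−3.57) ≈ 7.6813·Δt.
So d_A = 47.59, d_B = 121.86, d_C = 96.78 km.
Circle about each station: (x + 21.4)² + (y − 34.7)² = 47.59²; (x + 38.7)² + (y + 65.6)² = 121.86²; (x − 64.6)² + (y + 51.2)² = 96.78².
Subtracting the A equation from the B and C equations removes the quadratic terms:
-34.6 x − 200.6 y = -8446.05
172.0 x − 171.8 y = -1969.01
Solving the 2×2 system: x ≈ 26.1, y ≈ 37.6 km.

26.1 km east, 37.6 km north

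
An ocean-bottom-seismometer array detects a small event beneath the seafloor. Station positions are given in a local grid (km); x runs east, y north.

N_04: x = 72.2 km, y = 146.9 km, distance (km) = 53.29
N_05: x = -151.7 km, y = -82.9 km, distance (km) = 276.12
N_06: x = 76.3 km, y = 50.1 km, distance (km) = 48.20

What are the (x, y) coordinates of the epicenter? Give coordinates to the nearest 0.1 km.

x ≈ 59.3 km, y ≈ 95.2 km

Circle about each station: (x − 72.2)² + (y − 146.9)² = 53.29²; (x + 151.7)² + (y + 82.9)² = 276.12²; (x − 76.3)² + (y − 50.1)² = 48.20².
Subtracting the N_04 equation from the N_05 and N_06 equations removes the quadratic terms:
-447.8 x − 459.6 y = -70309.58
8.2 x − 193.6 y = -17944.17
Solving the 2×2 system: x ≈ 59.3, y ≈ 95.2 km.
Check against N_04 (with the unrounded x, y): √((x − 72.2)²+(y − 146.9)²) = 53.29 ≈ 53.29 km. ✓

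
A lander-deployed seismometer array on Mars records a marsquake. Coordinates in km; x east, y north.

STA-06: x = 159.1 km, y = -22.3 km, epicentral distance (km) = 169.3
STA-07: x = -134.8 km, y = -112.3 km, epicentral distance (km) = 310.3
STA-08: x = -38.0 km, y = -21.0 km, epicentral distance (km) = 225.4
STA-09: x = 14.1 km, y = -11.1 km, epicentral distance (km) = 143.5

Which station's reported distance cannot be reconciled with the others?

Solve using three stations at a time. Using STA-06, STA-07, STA-09 (subtract circle equations pairwise → linear system) gives (x, y) ≈ (69.4, 121.3).
Distances from that point to each station vs reported:
  STA-06: calculated 169.3 vs reported 169.3 → residual 0.0 km
  STA-07: calculated 310.3 vs reported 310.3 → residual 0.0 km
  STA-08: calculated 178.3 vs reported 225.4 → residual 47.1 km
  STA-09: calculated 143.5 vs reported 143.5 → residual 0.0 km
STA-06, STA-07, STA-09 are mutually consistent (residuals ≈ 0); STA-08 is off by 47.1 km.

STA-08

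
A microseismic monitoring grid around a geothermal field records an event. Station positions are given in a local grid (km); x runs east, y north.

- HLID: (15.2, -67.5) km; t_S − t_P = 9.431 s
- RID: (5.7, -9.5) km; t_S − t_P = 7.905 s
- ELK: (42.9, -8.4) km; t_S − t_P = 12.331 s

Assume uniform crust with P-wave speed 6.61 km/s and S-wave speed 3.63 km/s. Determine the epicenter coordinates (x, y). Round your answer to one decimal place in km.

x ≈ -53.0 km, y ≈ -34.1 km

Distance from S−P lag: d = Δt · v_P v_S / (v_P − v_S) = Δt · (6.61·3.63)/(6.61−3.63) ≈ 8.0518·Δt.
So d_HLID = 75.94, d_RID = 63.65, d_ELK = 99.29 km.
Circle about each station: (x − 15.2)² + (y + 67.5)² = 75.94²; (x − 5.7)² + (y + 9.5)² = 63.65²; (x − 42.9)² + (y + 8.4)² = 99.29².
Subtracting the HLID equation from the RID and ELK equations removes the quadratic terms:
-19.0 x + 116.0 y = -2948.99
55.4 x + 118.2 y = -6967.94
Solving the 2×2 system: x ≈ -53.0, y ≈ -34.1 km.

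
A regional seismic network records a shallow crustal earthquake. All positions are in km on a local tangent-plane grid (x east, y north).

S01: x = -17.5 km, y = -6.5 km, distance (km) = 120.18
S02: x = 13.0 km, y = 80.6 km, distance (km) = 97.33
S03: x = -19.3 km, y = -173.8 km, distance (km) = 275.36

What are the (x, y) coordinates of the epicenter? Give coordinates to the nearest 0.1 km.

Circle about each station: (x + 17.5)² + (y + 6.5)² = 120.18²; (x − 13.0)² + (y − 80.6)² = 97.33²; (x + 19.3)² + (y + 173.8)² = 275.36².
Subtracting pairs of circle equations eliminates x²+y² and gives linear equations (the radical axes):
61.0 x + 174.2 y = 11286.96
-3.6 x − 334.6 y = -31149.47
Solving the 2×2 system: x ≈ -83.4, y ≈ 94.0 km.

x ≈ -83.4 km, y ≈ 94.0 km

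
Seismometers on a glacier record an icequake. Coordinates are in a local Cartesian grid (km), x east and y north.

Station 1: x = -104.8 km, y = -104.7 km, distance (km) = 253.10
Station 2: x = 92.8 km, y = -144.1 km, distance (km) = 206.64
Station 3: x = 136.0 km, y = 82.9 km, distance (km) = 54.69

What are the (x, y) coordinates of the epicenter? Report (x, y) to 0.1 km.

Circle about each station: (x + 104.8)² + (y + 104.7)² = 253.10²; (x − 92.8)² + (y + 144.1)² = 206.64²; (x − 136.0)² + (y − 82.9)² = 54.69².
Subtracting the Station 1 equation from the Station 2 and Station 3 equations removes the quadratic terms:
395.2 x − 78.8 y = 28791.04
481.6 x + 375.2 y = 64491.89
Solving the 2×2 system: x ≈ 85.3, y ≈ 62.4 km.

x ≈ 85.3 km, y ≈ 62.4 km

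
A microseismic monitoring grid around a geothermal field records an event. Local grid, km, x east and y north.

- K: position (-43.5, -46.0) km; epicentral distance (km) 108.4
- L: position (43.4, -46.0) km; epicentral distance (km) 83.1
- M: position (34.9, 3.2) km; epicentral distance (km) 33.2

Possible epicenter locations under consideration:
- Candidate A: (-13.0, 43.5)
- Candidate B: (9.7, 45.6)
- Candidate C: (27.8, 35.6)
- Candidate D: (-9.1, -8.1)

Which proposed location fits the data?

Candidate C

For each candidate, compare |candidate − station| to the reported distance:
Candidate A: residuals K 13.8, L 22.7, M 29.4 → max 29.4 km
Candidate B: residuals K 2.5, L 14.5, M 16.1 → max 16.1 km
Candidate C: residuals K 0.0, L 0.0, M 0.0 → max 0.0 km
Candidate D: residuals K 57.2, L 18.3, M 12.2 → max 57.2 km
Only Candidate C has all residuals ≈ 0.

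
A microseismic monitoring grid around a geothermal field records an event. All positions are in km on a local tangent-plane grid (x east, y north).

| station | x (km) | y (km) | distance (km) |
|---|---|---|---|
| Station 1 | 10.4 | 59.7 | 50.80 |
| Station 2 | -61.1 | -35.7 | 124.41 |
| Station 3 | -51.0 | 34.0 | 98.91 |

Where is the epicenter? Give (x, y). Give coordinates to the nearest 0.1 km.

(47.5, 25.0)

Circle about each station: (x − 10.4)² + (y − 59.7)² = 50.80²; (x + 61.1)² + (y + 35.7)² = 124.41²; (x + 51.0)² + (y − 34.0)² = 98.91².
Subtracting the Station 1 equation from the Station 2 and Station 3 equations removes the quadratic terms:
-143.0 x − 190.8 y = -11561.76
-122.8 x − 51.4 y = -7117.80
Solving the 2×2 system: x ≈ 47.5, y ≈ 25.0 km.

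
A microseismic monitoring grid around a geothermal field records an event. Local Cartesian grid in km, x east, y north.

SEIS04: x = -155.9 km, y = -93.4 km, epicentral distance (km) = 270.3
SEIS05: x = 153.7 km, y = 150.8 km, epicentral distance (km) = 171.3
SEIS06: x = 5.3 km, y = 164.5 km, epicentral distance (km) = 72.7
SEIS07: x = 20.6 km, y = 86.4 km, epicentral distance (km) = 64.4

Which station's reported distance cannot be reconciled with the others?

SEIS06

Solve using three stations at a time. Using SEIS04, SEIS05, SEIS07 (subtract circle equations pairwise → linear system) gives (x, y) ≈ (-17.2, 138.6).
Distances from that point to each station vs reported:
  SEIS04: calculated 270.3 vs reported 270.3 → residual 0.0 km
  SEIS05: calculated 171.3 vs reported 171.3 → residual 0.0 km
  SEIS06: calculated 34.3 vs reported 72.7 → residual 38.4 km
  SEIS07: calculated 64.4 vs reported 64.4 → residual 0.0 km
SEIS04, SEIS05, SEIS07 are mutually consistent (residuals ≈ 0); SEIS06 is off by 38.4 km.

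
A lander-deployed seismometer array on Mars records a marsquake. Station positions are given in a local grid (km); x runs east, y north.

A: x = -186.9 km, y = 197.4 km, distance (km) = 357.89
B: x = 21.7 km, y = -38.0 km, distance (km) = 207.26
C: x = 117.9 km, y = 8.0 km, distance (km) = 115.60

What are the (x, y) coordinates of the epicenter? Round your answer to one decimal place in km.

Circle about each station: (x + 186.9)² + (y − 197.4)² = 357.89²; (x − 21.7)² + (y + 38.0)² = 207.26²; (x − 117.9)² + (y − 8.0)² = 115.60².
Subtracting pairs of circle equations eliminates x²+y² and gives linear equations (the radical axes):
417.2 x − 470.8 y = 13145.06
609.6 x − 378.8 y = 54787.93
Solving the 2×2 system: x ≈ 161.4, y ≈ 115.1 km.

161.4 km east, 115.1 km north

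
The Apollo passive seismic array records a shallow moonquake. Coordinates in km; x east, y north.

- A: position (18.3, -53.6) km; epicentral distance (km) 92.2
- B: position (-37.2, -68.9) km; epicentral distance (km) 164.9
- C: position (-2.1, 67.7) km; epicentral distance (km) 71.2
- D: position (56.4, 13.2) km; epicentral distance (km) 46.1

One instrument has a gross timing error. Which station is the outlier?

A

Solve using three stations at a time. Using B, C, D (subtract circle equations pairwise → linear system) gives (x, y) ≈ (68.4, 57.7).
Distances from that point to each station vs reported:
  A: calculated 122.1 vs reported 92.2 → residual 29.9 km
  B: calculated 164.9 vs reported 164.9 → residual 0.0 km
  C: calculated 71.2 vs reported 71.2 → residual 0.0 km
  D: calculated 46.1 vs reported 46.1 → residual 0.0 km
B, C, D are mutually consistent (residuals ≈ 0); A is off by 29.9 km.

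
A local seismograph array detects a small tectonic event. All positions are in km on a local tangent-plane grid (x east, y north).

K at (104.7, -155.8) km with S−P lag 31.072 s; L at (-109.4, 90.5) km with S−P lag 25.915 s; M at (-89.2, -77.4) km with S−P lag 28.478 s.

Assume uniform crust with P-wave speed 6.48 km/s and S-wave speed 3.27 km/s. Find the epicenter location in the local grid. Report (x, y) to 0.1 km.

x ≈ 55.0 km, y ≈ 43.2 km

Distance from S−P lag: d = Δt · v_P v_S / (v_P − v_S) = Δt · (6.48·3.27)/(6.48−3.27) ≈ 6.6011·Δt.
So d_K = 205.11, d_L = 171.07, d_M = 187.99 km.
Circle about each station: (x − 104.7)² + (y + 155.8)² = 205.11²; (x + 109.4)² + (y − 90.5)² = 171.07²; (x + 89.2)² + (y + 77.4)² = 187.99².
Subtracting pairs of circle equations eliminates x²+y² and gives linear equations (the radical axes):
-428.2 x + 492.6 y = -2271.95
-387.8 x + 156.8 y = -14558.46
Solving the 2×2 system: x ≈ 55.0, y ≈ 43.2 km.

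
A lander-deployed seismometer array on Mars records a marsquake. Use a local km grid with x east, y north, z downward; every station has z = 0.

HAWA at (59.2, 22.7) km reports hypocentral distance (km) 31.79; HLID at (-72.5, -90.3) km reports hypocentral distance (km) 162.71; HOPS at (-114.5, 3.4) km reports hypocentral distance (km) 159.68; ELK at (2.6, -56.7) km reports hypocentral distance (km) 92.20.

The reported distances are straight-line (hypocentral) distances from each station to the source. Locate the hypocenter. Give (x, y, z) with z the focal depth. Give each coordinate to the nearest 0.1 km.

x ≈ 41.8 km, y ≈ 22.4 km, depth ≈ 26.6 km

Each station gives a sphere (x−x_i)² + (y−y_i)² + z² = d_i² (stations at z=0).
Subtracting the HAWA sphere from HLID and HOPS: z² cancels, leaving linear equations in x and y:
-263.4 x − 226.0 y = -16073.53
-347.4 x − 38.6 y = -15385.22
Solving: x ≈ 41.797, y ≈ 22.408 km (keep extra digits for the depth step; rounded: 41.8, 22.4).
Then from the HAWA sphere: z² = 31.79² − (x − 59.2)² − (y − 22.7)² with x = 41.797, y = 22.408, so z ≈ 26.602 ≈ 26.6 km.
Check against ELK (with the unrounded solution): distance 92.21 ≈ 92.20 km. ✓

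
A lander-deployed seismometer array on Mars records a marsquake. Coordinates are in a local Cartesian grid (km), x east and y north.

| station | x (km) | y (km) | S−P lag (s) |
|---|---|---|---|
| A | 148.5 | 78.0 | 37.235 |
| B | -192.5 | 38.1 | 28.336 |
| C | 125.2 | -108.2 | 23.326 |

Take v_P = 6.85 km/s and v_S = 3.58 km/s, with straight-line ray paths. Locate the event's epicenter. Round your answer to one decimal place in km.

-49.4 km east, -119.0 km north

Distance from S−P lag: d = Δt · v_P v_S / (v_P − v_S) = Δt · (6.85·3.58)/(6.85−3.58) ≈ 7.4994·Δt.
So d_A = 279.24, d_B = 212.50, d_C = 174.93 km.
Circle about each station: (x − 148.5)² + (y − 78.0)² = 279.24²; (x + 192.5)² + (y − 38.1)² = 212.50²; (x − 125.2)² + (y + 108.2)² = 174.93².
Subtracting the A equation from the B and C equations removes the quadratic terms:
-682.0 x − 79.8 y = 43190.34
-46.6 x − 372.4 y = 46620.50
Solving the 2×2 system: x ≈ -49.4, y ≈ -119.0 km.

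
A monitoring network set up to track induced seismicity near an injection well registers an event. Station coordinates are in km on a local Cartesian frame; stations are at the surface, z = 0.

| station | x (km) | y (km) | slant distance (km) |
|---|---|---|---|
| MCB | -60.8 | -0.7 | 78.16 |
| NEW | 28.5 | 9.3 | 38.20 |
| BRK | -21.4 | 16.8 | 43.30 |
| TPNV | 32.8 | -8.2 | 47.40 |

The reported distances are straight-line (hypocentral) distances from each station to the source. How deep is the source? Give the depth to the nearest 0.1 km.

Each station gives a sphere (x−x_i)² + (y−y_i)² + z² = d_i² (stations at z=0).
Subtracting the MCB sphere from NEW and BRK: z² cancels, leaving linear equations in x and y:
178.6 x + 20.0 y = 1851.36
78.8 x + 35.0 y = 1277.17
Solving: x ≈ 8.397, y ≈ 17.586 km (keep extra digits for the depth step; rounded: 8.4, 17.6).
Then from the MCB sphere: z² = 78.16² − (x + 60.8)² − (y + 0.7)² with x = 8.397, y = 17.586, so z ≈ 31.407 ≈ 31.4 km.

depth ≈ 31.4 km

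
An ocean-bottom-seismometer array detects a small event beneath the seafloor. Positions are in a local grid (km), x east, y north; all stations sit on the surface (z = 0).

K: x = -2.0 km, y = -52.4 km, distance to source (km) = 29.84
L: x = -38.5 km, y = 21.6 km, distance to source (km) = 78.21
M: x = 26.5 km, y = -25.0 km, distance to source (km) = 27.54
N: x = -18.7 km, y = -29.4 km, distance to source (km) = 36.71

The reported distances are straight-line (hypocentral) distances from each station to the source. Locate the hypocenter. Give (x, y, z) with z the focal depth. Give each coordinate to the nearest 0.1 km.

Each station gives a sphere (x−x_i)² + (y−y_i)² + z² = d_i² (stations at z=0).
Subtracting the K sphere from L and M: z² cancels, leaving linear equations in x and y:
-73.0 x + 148.0 y = -6027.33
57.0 x + 54.8 y = -1290.54
Solving: x ≈ 11.201, y ≈ -35.200 km (keep extra digits for the depth step; rounded: 11.2, -35.2).
Then from the K sphere: z² = 29.84² − (x + 2.0)² − (y + 52.4)² with x = 11.201, y = -35.200, so z ≈ 20.502 ≈ 20.5 km.

x ≈ 11.2 km, y ≈ -35.2 km, depth ≈ 20.5 km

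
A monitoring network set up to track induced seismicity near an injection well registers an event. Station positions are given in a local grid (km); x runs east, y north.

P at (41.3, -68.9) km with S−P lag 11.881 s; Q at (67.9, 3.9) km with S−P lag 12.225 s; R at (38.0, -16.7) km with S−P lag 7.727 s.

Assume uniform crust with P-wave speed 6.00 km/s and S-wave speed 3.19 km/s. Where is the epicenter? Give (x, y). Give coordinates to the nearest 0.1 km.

Distance from S−P lag: d = Δt · v_P v_S / (v_P − v_S) = Δt · (6.00·3.19)/(6.00−3.19) ≈ 6.8114·Δt.
So d_P = 80.93, d_Q = 83.27, d_R = 52.63 km.
Circle about each station: (x − 41.3)² + (y + 68.9)² = 80.93²; (x − 67.9)² + (y − 3.9)² = 83.27²; (x − 38.0)² + (y + 16.7)² = 52.63².
Subtracting pairs of circle equations eliminates x²+y² and gives linear equations (the radical axes):
53.2 x + 145.6 y = -2211.51
-6.6 x + 104.4 y = -950.26
Solving the 2×2 system: x ≈ -14.2, y ≈ -10.0 km.

-14.2 km east, -10.0 km north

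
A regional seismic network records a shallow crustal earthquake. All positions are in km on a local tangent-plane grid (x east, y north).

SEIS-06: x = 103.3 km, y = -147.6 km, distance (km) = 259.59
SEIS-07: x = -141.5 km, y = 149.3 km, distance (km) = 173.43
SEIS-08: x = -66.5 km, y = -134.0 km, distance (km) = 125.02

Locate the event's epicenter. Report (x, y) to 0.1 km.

Circle about each station: (x − 103.3)² + (y + 147.6)² = 259.59²; (x + 141.5)² + (y − 149.3)² = 173.43²; (x + 66.5)² + (y + 134.0)² = 125.02².
Subtracting pairs of circle equations eliminates x²+y² and gives linear equations (the radical axes):
-489.6 x + 593.8 y = 47165.09
-339.6 x + 27.2 y = 41678.57
Solving the 2×2 system: x ≈ -124.6, y ≈ -23.3 km.

-124.6 km east, -23.3 km north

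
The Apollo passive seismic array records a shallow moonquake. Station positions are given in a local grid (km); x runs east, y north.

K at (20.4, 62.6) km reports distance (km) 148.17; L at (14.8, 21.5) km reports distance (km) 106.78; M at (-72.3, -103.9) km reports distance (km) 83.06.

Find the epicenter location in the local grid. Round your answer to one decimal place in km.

(8.6, -85.1)

Circle about each station: (x − 20.4)² + (y − 62.6)² = 148.17²; (x − 14.8)² + (y − 21.5)² = 106.78²; (x + 72.3)² + (y + 103.9)² = 83.06².
Subtracting the K equation from the L and M equations removes the quadratic terms:
-11.2 x − 82.2 y = 6898.75
-185.4 x − 333.0 y = 26742.97
Solving the 2×2 system: x ≈ 8.6, y ≈ -85.1 km.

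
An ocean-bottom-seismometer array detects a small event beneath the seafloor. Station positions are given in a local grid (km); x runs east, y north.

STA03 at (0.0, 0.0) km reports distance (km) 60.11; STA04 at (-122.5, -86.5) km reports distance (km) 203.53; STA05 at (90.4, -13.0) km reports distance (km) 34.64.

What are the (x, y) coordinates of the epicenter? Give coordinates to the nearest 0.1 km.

Circle about each station: x² + y² = 60.11²; (x + 122.5)² + (y + 86.5)² = 203.53²; (x − 90.4)² + (y + 13.0)² = 34.64².
Subtracting pairs of circle equations eliminates x²+y² and gives linear equations (the radical axes):
-245.0 x − 173.0 y = -15322.75
180.8 x − 26.0 y = 10754.44
Solving the 2×2 system: x ≈ 60.0, y ≈ 3.6 km.

60.0 km east, 3.6 km north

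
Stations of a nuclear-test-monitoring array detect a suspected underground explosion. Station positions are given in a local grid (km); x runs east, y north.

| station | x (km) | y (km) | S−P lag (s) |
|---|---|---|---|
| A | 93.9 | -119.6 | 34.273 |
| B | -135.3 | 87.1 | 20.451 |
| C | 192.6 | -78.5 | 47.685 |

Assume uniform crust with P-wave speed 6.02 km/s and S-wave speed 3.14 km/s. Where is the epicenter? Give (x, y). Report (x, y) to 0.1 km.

-118.7 km east, -46.1 km north

Distance from S−P lag: d = Δt · v_P v_S / (v_P − v_S) = Δt · (6.02·3.14)/(6.02−3.14) ≈ 6.5635·Δt.
So d_A = 224.95, d_B = 134.23, d_C = 312.98 km.
Circle about each station: (x − 93.9)² + (y + 119.6)² = 224.95²; (x + 135.3)² + (y − 87.1)² = 134.23²; (x − 192.6)² + (y + 78.5)² = 312.98².
Subtracting the A equation from the B and C equations removes the quadratic terms:
-458.4 x + 413.4 y = 35355.94
197.4 x + 82.2 y = -27218.34
Solving the 2×2 system: x ≈ -118.7, y ≈ -46.1 km.
Check against A (with the unrounded x, y): √((x − 93.9)²+(y + 119.6)²) = 224.94 ≈ 224.95 km. ✓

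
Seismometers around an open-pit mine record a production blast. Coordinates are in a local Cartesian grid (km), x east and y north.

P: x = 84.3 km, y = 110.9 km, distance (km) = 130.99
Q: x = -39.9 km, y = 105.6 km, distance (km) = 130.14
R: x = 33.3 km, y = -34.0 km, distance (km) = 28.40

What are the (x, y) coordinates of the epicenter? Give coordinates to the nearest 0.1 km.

Circle about each station: (x − 84.3)² + (y − 110.9)² = 130.99²; (x + 39.9)² + (y − 105.6)² = 130.14²; (x − 33.3)² + (y + 34.0)² = 28.40².
Subtracting the P equation from the Q and R equations removes the quadratic terms:
-248.4 x − 10.6 y = -6439.97
-102.0 x − 289.8 y = -788.59
Solving the 2×2 system: x ≈ 26.2, y ≈ -6.5 km.
Check against P (with the unrounded x, y): √((x − 84.3)²+(y − 110.9)²) = 130.99 ≈ 130.99 km. ✓

x ≈ 26.2 km, y ≈ -6.5 km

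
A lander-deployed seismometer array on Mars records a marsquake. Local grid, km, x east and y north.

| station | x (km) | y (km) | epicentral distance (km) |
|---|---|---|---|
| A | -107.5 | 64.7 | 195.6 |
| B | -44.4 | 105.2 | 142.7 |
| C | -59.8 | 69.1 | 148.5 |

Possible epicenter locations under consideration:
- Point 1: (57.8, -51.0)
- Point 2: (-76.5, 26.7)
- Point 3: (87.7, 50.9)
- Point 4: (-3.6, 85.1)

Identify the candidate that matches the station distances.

Point 3

For each candidate, compare |candidate − station| to the reported distance:
Point 1: residuals A 6.2, B 44.0, C 19.6 → max 44.0 km
Point 2: residuals A 146.6, B 57.9, C 102.9 → max 146.6 km
Point 3: residuals A 0.1, B 0.1, C 0.1 → max 0.1 km
Point 4: residuals A 89.7, B 97.2, C 90.1 → max 97.2 km
Only Point 3 has all residuals ≈ 0.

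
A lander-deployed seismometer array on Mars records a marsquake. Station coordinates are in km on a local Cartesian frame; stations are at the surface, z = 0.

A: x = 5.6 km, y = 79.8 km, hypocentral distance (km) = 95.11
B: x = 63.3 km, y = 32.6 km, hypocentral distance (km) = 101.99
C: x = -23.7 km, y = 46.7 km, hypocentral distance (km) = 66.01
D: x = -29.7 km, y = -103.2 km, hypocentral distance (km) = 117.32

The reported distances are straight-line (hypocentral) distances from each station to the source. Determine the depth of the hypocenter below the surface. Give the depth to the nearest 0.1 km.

49.3 km

Each station gives a sphere (x−x_i)² + (y−y_i)² + z² = d_i² (stations at z=0).
Subtracting the A sphere from B and C: z² cancels, leaving linear equations in x and y:
115.4 x − 94.4 y = -2685.80
-58.6 x − 66.2 y = 1031.77
Solving: x ≈ -20.894, y ≈ 2.909 km (keep extra digits for the depth step; rounded: -20.9, 2.9).
Then from the A sphere: z² = 95.11² − (x − 5.6)² − (y − 79.8)² with x = -20.894, y = 2.909, so z ≈ 49.313 ≈ 49.3 km.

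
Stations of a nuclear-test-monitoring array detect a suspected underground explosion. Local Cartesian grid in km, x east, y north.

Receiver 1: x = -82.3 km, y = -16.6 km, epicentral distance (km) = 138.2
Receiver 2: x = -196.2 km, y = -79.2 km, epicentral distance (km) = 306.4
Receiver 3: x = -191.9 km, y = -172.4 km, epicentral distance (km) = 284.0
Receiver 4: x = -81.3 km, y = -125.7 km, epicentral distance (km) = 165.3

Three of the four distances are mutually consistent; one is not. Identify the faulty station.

Solve using three stations at a time. Using Receiver 1, Receiver 3, Receiver 4 (subtract circle equations pairwise → linear system) gives (x, y) ≈ (55.2, -32.2).
Distances from that point to each station vs reported:
  Receiver 1: calculated 138.3 vs reported 138.2 → residual 0.1 km
  Receiver 2: calculated 255.7 vs reported 306.4 → residual 50.7 km
  Receiver 3: calculated 284.1 vs reported 284.0 → residual 0.1 km
  Receiver 4: calculated 165.4 vs reported 165.3 → residual 0.1 km
Receiver 1, Receiver 3, Receiver 4 are mutually consistent (residuals ≈ 0); Receiver 2 is off by 50.7 km.

Receiver 2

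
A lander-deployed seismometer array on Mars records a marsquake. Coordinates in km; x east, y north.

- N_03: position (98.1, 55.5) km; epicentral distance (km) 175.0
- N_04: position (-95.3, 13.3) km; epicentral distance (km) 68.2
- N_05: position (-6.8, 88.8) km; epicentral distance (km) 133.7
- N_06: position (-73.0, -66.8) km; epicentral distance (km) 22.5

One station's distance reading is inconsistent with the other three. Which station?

Solve using three stations at a time. Using N_03, N_04, N_05 (subtract circle equations pairwise → linear system) gives (x, y) ≈ (-50.0, -37.8).
Distances from that point to each station vs reported:
  N_03: calculated 175.0 vs reported 175.0 → residual 0.0 km
  N_04: calculated 68.2 vs reported 68.2 → residual 0.0 km
  N_05: calculated 133.7 vs reported 133.7 → residual 0.0 km
  N_06: calculated 37.0 vs reported 22.5 → residual 14.5 km
N_03, N_04, N_05 are mutually consistent (residuals ≈ 0); N_06 is off by 14.5 km.

N_06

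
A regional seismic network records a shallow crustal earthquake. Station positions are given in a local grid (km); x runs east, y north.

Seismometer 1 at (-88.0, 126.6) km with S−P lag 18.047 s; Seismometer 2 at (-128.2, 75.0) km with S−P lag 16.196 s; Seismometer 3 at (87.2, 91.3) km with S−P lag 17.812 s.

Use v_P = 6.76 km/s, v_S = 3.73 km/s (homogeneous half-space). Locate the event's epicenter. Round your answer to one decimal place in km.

Distance from S−P lag: d = Δt · v_P v_S / (v_P − v_S) = Δt · (6.76·3.73)/(6.76−3.73) ≈ 8.3217·Δt.
So d_Seismometer 1 = 150.18, d_Seismometer 2 = 134.78, d_Seismometer 3 = 148.23 km.
Circle about each station: (x + 88.0)² + (y − 126.6)² = 150.18²; (x + 128.2)² + (y − 75.0)² = 134.78²; (x − 87.2)² + (y − 91.3)² = 148.23².
Subtracting pairs of circle equations eliminates x²+y² and gives linear equations (the radical axes):
-80.4 x − 103.2 y = 2677.06
350.4 x − 70.6 y = -7250.13
Solving the 2×2 system: x ≈ -22.4, y ≈ -8.5 km.
Check against Seismometer 1 (with the unrounded x, y): √((x + 88.0)²+(y − 126.6)²) = 150.17 ≈ 150.18 km. ✓

(-22.4, -8.5)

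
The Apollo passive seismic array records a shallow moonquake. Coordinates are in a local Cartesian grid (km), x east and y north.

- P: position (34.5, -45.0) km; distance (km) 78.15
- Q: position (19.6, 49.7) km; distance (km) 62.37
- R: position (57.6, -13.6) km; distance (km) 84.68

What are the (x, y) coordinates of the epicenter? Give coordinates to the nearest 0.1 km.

x ≈ -24.8 km, y ≈ 5.9 km

Circle about each station: (x − 34.5)² + (y + 45.0)² = 78.15²; (x − 19.6)² + (y − 49.7)² = 62.37²; (x − 57.6)² + (y + 13.6)² = 84.68².
Subtracting the P equation from the Q and R equations removes the quadratic terms:
-29.8 x + 189.4 y = 1856.41
46.2 x + 62.8 y = -775.81
Solving the 2×2 system: x ≈ -24.8, y ≈ 5.9 km.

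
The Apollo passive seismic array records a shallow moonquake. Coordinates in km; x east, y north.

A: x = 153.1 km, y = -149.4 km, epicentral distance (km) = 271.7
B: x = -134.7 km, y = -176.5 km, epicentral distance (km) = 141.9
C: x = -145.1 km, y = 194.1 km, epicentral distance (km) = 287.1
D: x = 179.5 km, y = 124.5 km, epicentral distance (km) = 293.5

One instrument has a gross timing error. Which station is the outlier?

A

Solve using three stations at a time. Using B, C, D (subtract circle equations pairwise → linear system) gives (x, y) ≈ (-38.2, -72.4).
Distances from that point to each station vs reported:
  A: calculated 206.2 vs reported 271.7 → residual 65.5 km
  B: calculated 142.0 vs reported 141.9 → residual 0.1 km
  C: calculated 287.1 vs reported 287.1 → residual 0.0 km
  D: calculated 293.5 vs reported 293.5 → residual 0.0 km
B, C, D are mutually consistent (residuals ≈ 0); A is off by 65.5 km.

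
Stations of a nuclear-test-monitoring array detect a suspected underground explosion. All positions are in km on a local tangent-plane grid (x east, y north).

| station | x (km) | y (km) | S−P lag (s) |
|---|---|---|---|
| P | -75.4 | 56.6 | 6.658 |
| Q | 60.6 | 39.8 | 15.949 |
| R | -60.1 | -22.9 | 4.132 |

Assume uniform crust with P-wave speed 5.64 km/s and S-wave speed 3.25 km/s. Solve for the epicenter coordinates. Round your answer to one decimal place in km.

Distance from S−P lag: d = Δt · v_P v_S / (v_P − v_S) = Δt · (5.64·3.25)/(5.64−3.25) ≈ 7.6695·Δt.
So d_P = 51.06, d_Q = 122.32, d_R = 31.69 km.
Circle about each station: (x + 75.4)² + (y − 56.6)² = 51.06²; (x − 60.6)² + (y − 39.8)² = 122.32²; (x + 60.1)² + (y + 22.9)² = 31.69².
Subtracting the P equation from the Q and R equations removes the quadratic terms:
272.0 x − 33.6 y = -15987.38
30.6 x − 159.0 y = -3149.43
Solving the 2×2 system: x ≈ -57.7, y ≈ 8.7 km.

-57.7 km east, 8.7 km north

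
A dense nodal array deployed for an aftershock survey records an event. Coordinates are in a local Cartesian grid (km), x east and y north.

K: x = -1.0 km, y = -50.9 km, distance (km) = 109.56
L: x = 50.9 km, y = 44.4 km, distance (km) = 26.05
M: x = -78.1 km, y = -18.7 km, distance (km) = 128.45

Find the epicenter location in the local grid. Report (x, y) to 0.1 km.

x ≈ 27.1 km, y ≈ 55.0 km

Circle about each station: (x + 1.0)² + (y + 50.9)² = 109.56²; (x − 50.9)² + (y − 44.4)² = 26.05²; (x + 78.1)² + (y + 18.7)² = 128.45².
Subtracting the K equation from the L and M equations removes the quadratic terms:
103.8 x + 190.6 y = 13295.15
-154.2 x + 64.4 y = -638.52
Solving the 2×2 system: x ≈ 27.1, y ≈ 55.0 km.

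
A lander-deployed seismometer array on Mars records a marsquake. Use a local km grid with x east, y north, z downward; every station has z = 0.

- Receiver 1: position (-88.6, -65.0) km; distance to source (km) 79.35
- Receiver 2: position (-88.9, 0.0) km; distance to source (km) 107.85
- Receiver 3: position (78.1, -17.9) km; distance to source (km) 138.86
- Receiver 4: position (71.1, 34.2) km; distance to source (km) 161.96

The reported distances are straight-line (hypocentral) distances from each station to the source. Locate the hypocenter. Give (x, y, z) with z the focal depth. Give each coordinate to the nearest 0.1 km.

x ≈ -35.2 km, y ≈ -73.3 km, depth ≈ 58.1 km

Each station gives a sphere (x−x_i)² + (y−y_i)² + z² = d_i² (stations at z=0).
Subtracting the Receiver 1 sphere from Receiver 2 and Receiver 3: z² cancels, leaving linear equations in x and y:
-0.6 x + 130.0 y = -9506.95
333.4 x + 94.2 y = -18640.62
Solving: x ≈ -35.202, y ≈ -73.293 km (keep extra digits for the depth step; rounded: -35.2, -73.3).
Then from the Receiver 1 sphere: z² = 79.35² − (x + 88.6)² − (y + 65.0)² with x = -35.202, y = -73.293, so z ≈ 58.106 ≈ 58.1 km.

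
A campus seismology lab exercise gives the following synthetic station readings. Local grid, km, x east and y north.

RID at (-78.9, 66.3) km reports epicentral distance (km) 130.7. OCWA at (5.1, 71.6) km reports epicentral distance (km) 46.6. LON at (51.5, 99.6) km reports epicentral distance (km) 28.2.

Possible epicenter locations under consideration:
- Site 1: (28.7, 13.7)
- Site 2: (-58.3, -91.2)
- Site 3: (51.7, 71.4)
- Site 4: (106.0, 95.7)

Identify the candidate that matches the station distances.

Site 3

For each candidate, compare |candidate − station| to the reported distance:
Site 1: residuals RID 10.9, OCWA 15.9, LON 60.7 → max 60.7 km
Site 2: residuals RID 28.1, OCWA 128.1, LON 191.9 → max 191.9 km
Site 3: residuals RID 0.0, OCWA 0.0, LON 0.0 → max 0.0 km
Site 4: residuals RID 56.5, OCWA 57.1, LON 26.4 → max 57.1 km
Only Site 3 has all residuals ≈ 0.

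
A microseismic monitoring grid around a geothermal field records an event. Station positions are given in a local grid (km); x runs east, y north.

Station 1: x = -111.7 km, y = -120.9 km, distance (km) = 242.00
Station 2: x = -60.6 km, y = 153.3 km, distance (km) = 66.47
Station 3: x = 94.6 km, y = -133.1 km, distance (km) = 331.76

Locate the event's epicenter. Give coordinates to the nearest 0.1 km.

x ≈ -118.7 km, y ≈ 121.0 km

Circle about each station: (x + 111.7)² + (y + 120.9)² = 242.00²; (x + 60.6)² + (y − 153.3)² = 66.47²; (x − 94.6)² + (y + 133.1)² = 331.76².
Subtracting pairs of circle equations eliminates x²+y² and gives linear equations (the radical axes):
102.2 x + 548.4 y = 54225.29
412.6 x − 24.4 y = -51929.63
Solving the 2×2 system: x ≈ -118.7, y ≈ 121.0 km.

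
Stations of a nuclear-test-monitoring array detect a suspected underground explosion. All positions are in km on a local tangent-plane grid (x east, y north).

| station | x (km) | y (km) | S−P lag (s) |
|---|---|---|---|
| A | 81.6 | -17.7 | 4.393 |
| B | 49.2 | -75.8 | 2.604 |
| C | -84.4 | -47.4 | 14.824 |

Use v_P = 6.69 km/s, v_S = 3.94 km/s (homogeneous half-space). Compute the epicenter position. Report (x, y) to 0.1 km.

x ≈ 57.6 km, y ≈ -52.3 km

Distance from S−P lag: d = Δt · v_P v_S / (v_P − v_S) = Δt · (6.69·3.94)/(6.69−3.94) ≈ 9.5849·Δt.
So d_A = 42.11, d_B = 24.96, d_C = 142.09 km.
Circle about each station: (x − 81.6)² + (y + 17.7)² = 42.11²; (x − 49.2)² + (y + 75.8)² = 24.96²; (x + 84.4)² + (y + 47.4)² = 142.09².
Subtracting the A equation from the B and C equations removes the quadratic terms:
-64.8 x − 116.2 y = 2344.68
-332.0 x − 59.4 y = -16018.05
Solving the 2×2 system: x ≈ 57.6, y ≈ -52.3 km.
Check against A (with the unrounded x, y): √((x − 81.6)²+(y + 17.7)²) = 42.11 ≈ 42.11 km. ✓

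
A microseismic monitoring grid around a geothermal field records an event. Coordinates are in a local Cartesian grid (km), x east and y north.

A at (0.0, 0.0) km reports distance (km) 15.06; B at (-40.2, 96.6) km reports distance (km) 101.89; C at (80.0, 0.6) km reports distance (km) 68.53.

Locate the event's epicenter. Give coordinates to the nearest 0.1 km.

Circle about each station: x² + y² = 15.06²; (x + 40.2)² + (y − 96.6)² = 101.89²; (x − 80.0)² + (y − 0.6)² = 68.53².
Subtracting pairs of circle equations eliminates x²+y² and gives linear equations (the radical axes):
-80.4 x + 193.2 y = 792.83
160.0 x + 1.2 y = 1930.80
Solving the 2×2 system: x ≈ 12.0, y ≈ 9.1 km.

(12.0, 9.1)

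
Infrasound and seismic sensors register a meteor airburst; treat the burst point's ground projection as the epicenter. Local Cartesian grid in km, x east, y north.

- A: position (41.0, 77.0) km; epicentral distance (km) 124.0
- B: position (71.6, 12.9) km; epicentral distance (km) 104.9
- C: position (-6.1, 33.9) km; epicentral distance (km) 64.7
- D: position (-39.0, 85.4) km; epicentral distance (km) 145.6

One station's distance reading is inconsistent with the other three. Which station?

D

Solve using three stations at a time. Using A, B, C (subtract circle equations pairwise → linear system) gives (x, y) ≈ (-25.0, -28.0).
Distances from that point to each station vs reported:
  A: calculated 124.0 vs reported 124.0 → residual 0.0 km
  B: calculated 104.9 vs reported 104.9 → residual 0.0 km
  C: calculated 64.7 vs reported 64.7 → residual 0.0 km
  D: calculated 114.2 vs reported 145.6 → residual 31.4 km
A, B, C are mutually consistent (residuals ≈ 0); D is off by 31.4 km.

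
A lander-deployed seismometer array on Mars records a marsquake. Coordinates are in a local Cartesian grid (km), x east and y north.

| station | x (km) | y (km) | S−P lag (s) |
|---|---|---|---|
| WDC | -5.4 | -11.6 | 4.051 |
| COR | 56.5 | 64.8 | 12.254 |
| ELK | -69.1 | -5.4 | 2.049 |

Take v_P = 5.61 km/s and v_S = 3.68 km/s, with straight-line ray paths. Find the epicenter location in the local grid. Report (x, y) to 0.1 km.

-48.7 km east, -13.4 km north

Distance from S−P lag: d = Δt · v_P v_S / (v_P − v_S) = Δt · (5.61·3.68)/(5.61−3.68) ≈ 10.6968·Δt.
So d_WDC = 43.33, d_COR = 131.08, d_ELK = 21.92 km.
Circle about each station: (x + 5.4)² + (y + 11.6)² = 43.33²; (x − 56.5)² + (y − 64.8)² = 131.08²; (x + 69.1)² + (y + 5.4)² = 21.92².
Subtracting the WDC equation from the COR and ELK equations removes the quadratic terms:
123.8 x + 152.8 y = -8076.91
-127.4 x + 12.4 y = 6037.25
Solving the 2×2 system: x ≈ -48.7, y ≈ -13.4 km.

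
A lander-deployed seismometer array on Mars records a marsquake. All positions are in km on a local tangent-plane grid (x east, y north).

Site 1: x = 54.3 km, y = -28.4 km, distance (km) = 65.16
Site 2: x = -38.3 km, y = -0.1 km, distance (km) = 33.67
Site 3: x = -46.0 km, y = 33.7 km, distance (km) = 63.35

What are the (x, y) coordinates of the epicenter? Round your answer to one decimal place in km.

x ≈ -10.1 km, y ≈ -18.5 km

Circle about each station: (x − 54.3)² + (y + 28.4)² = 65.16²; (x + 38.3)² + (y + 0.1)² = 33.67²; (x + 46.0)² + (y − 33.7)² = 63.35².
Subtracting pairs of circle equations eliminates x²+y² and gives linear equations (the radical axes):
-185.2 x + 56.6 y = 824.01
-200.6 x + 124.2 y = -270.76
Solving the 2×2 system: x ≈ -10.1, y ≈ -18.5 km.
Check against Site 1 (with the unrounded x, y): √((x − 54.3)²+(y + 28.4)²) = 65.16 ≈ 65.16 km. ✓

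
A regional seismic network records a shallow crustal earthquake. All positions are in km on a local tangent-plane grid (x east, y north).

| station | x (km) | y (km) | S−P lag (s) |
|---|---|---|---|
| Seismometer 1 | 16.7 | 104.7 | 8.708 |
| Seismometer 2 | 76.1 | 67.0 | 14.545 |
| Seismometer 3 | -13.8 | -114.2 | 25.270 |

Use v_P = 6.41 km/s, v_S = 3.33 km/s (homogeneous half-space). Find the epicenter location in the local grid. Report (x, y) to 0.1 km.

x ≈ -24.5 km, y ≈ 60.6 km

Distance from S−P lag: d = Δt · v_P v_S / (v_P − v_S) = Δt · (6.41·3.33)/(6.41−3.33) ≈ 6.9303·Δt.
So d_Seismometer 1 = 60.35, d_Seismometer 2 = 100.80, d_Seismometer 3 = 175.13 km.
Circle about each station: (x − 16.7)² + (y − 104.7)² = 60.35²; (x − 76.1)² + (y − 67.0)² = 100.80²; (x + 13.8)² + (y + 114.2)² = 175.13².
Subtracting pairs of circle equations eliminates x²+y² and gives linear equations (the radical axes):
118.8 x − 75.4 y = -7479.29
-61.0 x − 437.8 y = -25037.29
Solving the 2×2 system: x ≈ -24.5, y ≈ 60.6 km.
Check against Seismometer 1 (with the unrounded x, y): √((x − 16.7)²+(y − 104.7)²) = 60.35 ≈ 60.35 km. ✓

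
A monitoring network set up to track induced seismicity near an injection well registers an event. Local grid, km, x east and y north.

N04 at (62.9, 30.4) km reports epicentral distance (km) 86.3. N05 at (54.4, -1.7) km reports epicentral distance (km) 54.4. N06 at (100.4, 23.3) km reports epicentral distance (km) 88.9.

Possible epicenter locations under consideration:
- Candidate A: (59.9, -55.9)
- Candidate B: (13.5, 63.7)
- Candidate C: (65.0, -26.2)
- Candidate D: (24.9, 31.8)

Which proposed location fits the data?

For each candidate, compare |candidate − station| to the reported distance:
Candidate A: residuals N04 0.1, N05 0.1, N06 0.1 → max 0.1 km
Candidate B: residuals N04 26.7, N05 22.7, N06 6.9 → max 26.7 km
Candidate C: residuals N04 29.7, N05 27.7, N06 28.0 → max 29.7 km
Candidate D: residuals N04 48.3, N05 9.8, N06 12.9 → max 48.3 km
Only Candidate A has all residuals ≈ 0.

Candidate A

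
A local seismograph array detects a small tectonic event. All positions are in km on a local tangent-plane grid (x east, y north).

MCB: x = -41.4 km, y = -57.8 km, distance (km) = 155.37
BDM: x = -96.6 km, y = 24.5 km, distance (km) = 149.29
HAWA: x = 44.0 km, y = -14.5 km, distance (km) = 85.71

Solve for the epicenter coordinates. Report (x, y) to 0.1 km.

(45.2, 71.2)

Circle about each station: (x + 41.4)² + (y + 57.8)² = 155.37²; (x + 96.6)² + (y − 24.5)² = 149.29²; (x − 44.0)² + (y + 14.5)² = 85.71².
Subtracting the MCB equation from the BDM and HAWA equations removes the quadratic terms:
-110.4 x + 164.6 y = 6729.34
170.8 x + 86.6 y = 13885.08
Solving the 2×2 system: x ≈ 45.2, y ≈ 71.2 km.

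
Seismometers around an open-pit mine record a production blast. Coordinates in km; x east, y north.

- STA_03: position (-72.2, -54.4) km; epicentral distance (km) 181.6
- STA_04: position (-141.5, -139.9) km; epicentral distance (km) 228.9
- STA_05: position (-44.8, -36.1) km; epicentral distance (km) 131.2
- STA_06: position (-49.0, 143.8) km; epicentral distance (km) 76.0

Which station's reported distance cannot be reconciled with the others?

STA_03

Solve using three stations at a time. Using STA_04, STA_05, STA_06 (subtract circle equations pairwise → linear system) gives (x, y) ≈ (-96.4, 84.5).
Distances from that point to each station vs reported:
  STA_03: calculated 141.0 vs reported 181.6 → residual 40.6 km
  STA_04: calculated 228.9 vs reported 228.9 → residual 0.0 km
  STA_05: calculated 131.2 vs reported 131.2 → residual 0.0 km
  STA_06: calculated 75.9 vs reported 76.0 → residual 0.1 km
STA_04, STA_05, STA_06 are mutually consistent (residuals ≈ 0); STA_03 is off by 40.6 km.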